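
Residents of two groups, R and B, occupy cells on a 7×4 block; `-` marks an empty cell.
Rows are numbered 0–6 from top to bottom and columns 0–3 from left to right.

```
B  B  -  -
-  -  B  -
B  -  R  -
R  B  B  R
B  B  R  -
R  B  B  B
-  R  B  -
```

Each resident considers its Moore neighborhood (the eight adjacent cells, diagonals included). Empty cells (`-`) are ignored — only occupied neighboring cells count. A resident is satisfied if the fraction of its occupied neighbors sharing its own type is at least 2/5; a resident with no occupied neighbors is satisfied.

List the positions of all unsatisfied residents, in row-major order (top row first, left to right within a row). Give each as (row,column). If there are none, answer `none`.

Row 0: (0,0)B 1/1 ok · (0,1)B 2/2 ok
Row 1: (1,2)B 1/2 ok
Row 2: (2,0)B 1/2 ok · (2,2)R 1/4 unhappy
Row 3: (3,0)R 0/4 unhappy · (3,1)B 4/7 ok · (3,2)B 2/5 ok · (3,3)R 2/3 ok
Row 4: (4,0)B 3/5 ok · (4,1)B 5/8 ok · (4,2)R 1/7 unhappy
Row 5: (5,0)R 1/4 unhappy · (5,1)B 4/7 ok · (5,2)B 4/6 ok · (5,3)B 2/3 ok
Row 6: (6,1)R 1/4 unhappy · (6,2)B 3/4 ok

(2,2), (3,0), (4,2), (5,0), (6,1)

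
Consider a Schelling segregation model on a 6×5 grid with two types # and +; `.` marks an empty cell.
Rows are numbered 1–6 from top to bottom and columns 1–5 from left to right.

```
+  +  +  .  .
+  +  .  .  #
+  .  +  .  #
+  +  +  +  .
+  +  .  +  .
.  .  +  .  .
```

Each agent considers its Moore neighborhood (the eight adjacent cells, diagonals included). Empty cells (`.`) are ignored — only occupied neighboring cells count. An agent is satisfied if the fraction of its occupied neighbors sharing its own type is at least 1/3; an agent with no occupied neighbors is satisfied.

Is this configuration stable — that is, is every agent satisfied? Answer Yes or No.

(1,1)+ 3/3 ✓
(1,2)+ 4/4 ✓
(1,3)+ 2/2 ✓
(2,1)+ 4/4 ✓
(2,2)+ 6/6 ✓
(2,5)# 1/1 ✓
(3,1)+ 4/4 ✓
(3,3)+ 4/4 ✓
(3,5)# 1/2 ✓
(4,1)+ 4/4 ✓
(4,2)+ 6/6 ✓
(4,3)+ 5/5 ✓
(4,4)+ 3/4 ✓
(5,1)+ 3/3 ✓
(5,2)+ 5/5 ✓
(5,4)+ 3/3 ✓
(6,3)+ 2/2 ✓
All meet the threshold, so the configuration is stable.

Yes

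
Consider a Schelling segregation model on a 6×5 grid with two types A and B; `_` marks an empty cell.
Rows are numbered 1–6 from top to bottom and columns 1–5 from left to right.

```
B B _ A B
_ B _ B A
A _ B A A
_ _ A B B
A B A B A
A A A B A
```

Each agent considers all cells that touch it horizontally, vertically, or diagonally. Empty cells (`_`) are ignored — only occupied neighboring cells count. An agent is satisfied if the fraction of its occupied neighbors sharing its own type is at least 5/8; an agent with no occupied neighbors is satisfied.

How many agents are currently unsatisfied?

Row 1: (1,1)B 2/2 ✓ · (1,2)B 2/2 ✓ · (1,4)A 1/3 ✗ · (1,5)B 1/3 ✗
Row 2: (2,2)B 3/4 ✓ · (2,4)B 2/6 ✗ · (2,5)A 3/5 ✗
Row 3: (3,1)A 0/1 ✗ · (3,3)B 3/5 ✗ · (3,4)A 3/7 ✗ · (3,5)A 2/5 ✗
Row 4: (4,3)A 2/6 ✗ · (4,4)B 3/8 ✗ · (4,5)B 2/5 ✗
Row 5: (5,1)A 2/3 ✓ · (5,2)B 0/6 ✗ · (5,3)A 3/7 ✗ · (5,4)B 3/8 ✗ · (5,5)A 1/5 ✗
Row 6: (6,1)A 2/3 ✓ · (6,2)A 4/5 ✓ · (6,3)A 2/5 ✗ · (6,4)B 1/5 ✗ · (6,5)A 1/3 ✗
Unsatisfied: (1,4), (1,5), (2,4), (2,5), (3,1), (3,3), (3,4), (3,5), (4,3), (4,4), (4,5), (5,2), (5,3), (5,4), (5,5), (6,3), (6,4), (6,5) — 18 in total.

18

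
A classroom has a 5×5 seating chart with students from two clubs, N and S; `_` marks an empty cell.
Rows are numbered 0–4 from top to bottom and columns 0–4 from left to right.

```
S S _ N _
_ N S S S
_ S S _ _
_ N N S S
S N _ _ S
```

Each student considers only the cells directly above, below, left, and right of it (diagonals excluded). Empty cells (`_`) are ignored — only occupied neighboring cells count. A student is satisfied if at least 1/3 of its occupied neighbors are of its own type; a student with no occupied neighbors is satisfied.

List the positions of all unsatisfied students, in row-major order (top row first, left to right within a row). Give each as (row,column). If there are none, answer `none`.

(0,3), (1,1), (4,0)

Row 0: (0,0)S 1/1 ✓ · (0,1)S 1/2 ✓ · (0,3)N 0/1 ✗
Row 1: (1,1)N 0/3 ✗ · (1,2)S 2/3 ✓ · (1,3)S 2/3 ✓ · (1,4)S 1/1 ✓
Row 2: (2,1)S 1/3 ✓ · (2,2)S 2/3 ✓
Row 3: (3,1)N 2/3 ✓ · (3,2)N 1/3 ✓ · (3,3)S 1/2 ✓ · (3,4)S 2/2 ✓
Row 4: (4,0)S 0/1 ✗ · (4,1)N 1/2 ✓ · (4,4)S 1/1 ✓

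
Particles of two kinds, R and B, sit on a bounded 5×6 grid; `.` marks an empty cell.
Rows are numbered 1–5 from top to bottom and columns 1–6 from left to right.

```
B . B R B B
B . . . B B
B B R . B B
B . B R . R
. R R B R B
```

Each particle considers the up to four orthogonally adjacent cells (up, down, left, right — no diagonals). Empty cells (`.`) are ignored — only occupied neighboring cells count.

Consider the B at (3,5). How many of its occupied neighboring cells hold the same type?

Occupied neighbors of (3,5): (2,5)=B, (3,6)=B.
Same type (B): 2 of 2.

2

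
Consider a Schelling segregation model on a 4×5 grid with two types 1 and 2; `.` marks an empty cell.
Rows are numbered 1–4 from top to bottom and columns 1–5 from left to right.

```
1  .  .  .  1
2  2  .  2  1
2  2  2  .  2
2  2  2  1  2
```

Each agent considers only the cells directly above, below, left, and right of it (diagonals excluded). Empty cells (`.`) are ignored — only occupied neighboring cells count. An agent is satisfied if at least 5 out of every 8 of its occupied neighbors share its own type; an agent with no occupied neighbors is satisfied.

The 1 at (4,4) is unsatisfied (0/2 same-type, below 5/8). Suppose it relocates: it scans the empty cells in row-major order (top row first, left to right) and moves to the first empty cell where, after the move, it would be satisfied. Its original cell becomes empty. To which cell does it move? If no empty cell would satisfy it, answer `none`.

(1,3)

Vacating (4,4). Empty cells in order:
  (1,2): 1/2 same-type → still unsatisfied.
  (1,3): 0/0 same-type → satisfied — stop here.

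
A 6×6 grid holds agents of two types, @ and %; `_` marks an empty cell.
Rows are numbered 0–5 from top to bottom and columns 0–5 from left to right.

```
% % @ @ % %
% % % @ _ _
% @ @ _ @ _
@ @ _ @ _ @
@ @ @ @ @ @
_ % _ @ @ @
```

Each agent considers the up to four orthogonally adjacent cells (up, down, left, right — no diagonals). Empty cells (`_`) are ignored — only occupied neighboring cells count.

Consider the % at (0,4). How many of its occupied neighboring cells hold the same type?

1

Occupied neighbors of (0,4): (0,3)=@, (0,5)=%.
Same type (%): 1 of 2.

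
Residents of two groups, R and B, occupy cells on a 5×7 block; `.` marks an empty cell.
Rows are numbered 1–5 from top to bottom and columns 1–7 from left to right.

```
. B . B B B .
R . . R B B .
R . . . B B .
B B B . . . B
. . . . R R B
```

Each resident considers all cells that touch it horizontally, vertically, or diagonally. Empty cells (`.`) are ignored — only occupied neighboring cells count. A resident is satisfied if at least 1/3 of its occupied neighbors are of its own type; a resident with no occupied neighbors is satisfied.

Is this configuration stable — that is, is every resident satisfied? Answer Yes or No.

No

(1,2)B 0/1 unhappy
(1,4)B 2/3 ok
(1,5)B 4/5 ok
(1,6)B 3/3 ok
(2,1)R 1/2 ok
(2,4)R 0/4 unhappy
(2,5)B 6/7 ok
(2,6)B 5/5 ok
(3,1)R 1/3 ok
(3,5)B 3/4 ok
(3,6)B 4/4 ok
(4,1)B 1/2 ok
(4,2)B 2/3 ok
(4,3)B 1/1 ok
(4,7)B 2/3 ok
(5,5)R 1/1 ok
(5,6)R 1/3 ok
(5,7)B 1/2 ok
For instance (1,2) has only 0/1 same-type neighbors, below 1/3.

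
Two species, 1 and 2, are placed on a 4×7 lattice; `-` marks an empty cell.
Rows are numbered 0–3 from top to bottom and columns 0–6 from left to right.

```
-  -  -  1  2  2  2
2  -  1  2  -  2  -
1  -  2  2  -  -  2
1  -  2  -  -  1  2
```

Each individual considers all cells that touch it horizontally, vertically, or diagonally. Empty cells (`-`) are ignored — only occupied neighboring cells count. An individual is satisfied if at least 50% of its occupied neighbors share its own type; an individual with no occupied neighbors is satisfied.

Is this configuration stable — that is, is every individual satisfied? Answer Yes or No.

Row 0: (0,3)1 1/3 ✗ · (0,4)2 3/4 ✓ · (0,5)2 3/3 ✓ · (0,6)2 2/2 ✓
Row 1: (1,0)2 0/1 ✗ · (1,2)1 1/4 ✗ · (1,3)2 3/5 ✓ · (1,5)2 4/4 ✓
Row 2: (2,0)1 1/2 ✓ · (2,2)2 3/4 ✓ · (2,3)2 3/4 ✓ · (2,6)2 2/3 ✓
Row 3: (3,0)1 1/1 ✓ · (3,2)2 2/2 ✓ · (3,5)1 0/2 ✗ · (3,6)2 1/2 ✓
For instance (0,3) has only 1/3 same-type neighbors, below 1/2.

No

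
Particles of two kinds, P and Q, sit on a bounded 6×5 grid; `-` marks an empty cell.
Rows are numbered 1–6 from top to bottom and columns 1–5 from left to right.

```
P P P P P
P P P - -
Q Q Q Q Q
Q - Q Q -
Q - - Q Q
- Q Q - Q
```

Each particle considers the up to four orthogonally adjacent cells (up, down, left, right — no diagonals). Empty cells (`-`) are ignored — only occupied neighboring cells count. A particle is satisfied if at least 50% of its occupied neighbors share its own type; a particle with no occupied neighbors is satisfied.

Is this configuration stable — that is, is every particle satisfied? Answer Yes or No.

Yes

Row 1: (1,1)P 2/2 ✓ · (1,2)P 3/3 ✓ · (1,3)P 3/3 ✓ · (1,4)P 2/2 ✓ · (1,5)P 1/1 ✓
Row 2: (2,1)P 2/3 ✓ · (2,2)P 3/4 ✓ · (2,3)P 2/3 ✓
Row 3: (3,1)Q 2/3 ✓ · (3,2)Q 2/3 ✓ · (3,3)Q 3/4 ✓ · (3,4)Q 3/3 ✓ · (3,5)Q 1/1 ✓
Row 4: (4,1)Q 2/2 ✓ · (4,3)Q 2/2 ✓ · (4,4)Q 3/3 ✓
Row 5: (5,1)Q 1/1 ✓ · (5,4)Q 2/2 ✓ · (5,5)Q 2/2 ✓
Row 6: (6,2)Q 1/1 ✓ · (6,3)Q 1/1 ✓ · (6,5)Q 1/1 ✓
All meet the threshold, so the configuration is stable.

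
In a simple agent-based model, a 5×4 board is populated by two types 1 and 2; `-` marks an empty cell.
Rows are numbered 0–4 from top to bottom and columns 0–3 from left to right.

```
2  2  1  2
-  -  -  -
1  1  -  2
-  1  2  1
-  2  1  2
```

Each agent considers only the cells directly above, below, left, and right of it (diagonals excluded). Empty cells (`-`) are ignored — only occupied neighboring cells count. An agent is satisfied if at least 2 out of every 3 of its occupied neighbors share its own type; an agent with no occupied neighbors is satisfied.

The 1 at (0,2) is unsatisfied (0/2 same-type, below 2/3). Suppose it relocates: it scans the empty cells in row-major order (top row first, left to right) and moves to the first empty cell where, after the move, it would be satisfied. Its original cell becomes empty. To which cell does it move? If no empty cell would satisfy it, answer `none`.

(1,2)

Vacating (0,2). Empty cells in order:
  (1,0): 1/2 same-type → still unsatisfied.
  (1,1): 1/2 same-type → still unsatisfied.
  (1,2): 0/0 same-type → satisfied — stop here.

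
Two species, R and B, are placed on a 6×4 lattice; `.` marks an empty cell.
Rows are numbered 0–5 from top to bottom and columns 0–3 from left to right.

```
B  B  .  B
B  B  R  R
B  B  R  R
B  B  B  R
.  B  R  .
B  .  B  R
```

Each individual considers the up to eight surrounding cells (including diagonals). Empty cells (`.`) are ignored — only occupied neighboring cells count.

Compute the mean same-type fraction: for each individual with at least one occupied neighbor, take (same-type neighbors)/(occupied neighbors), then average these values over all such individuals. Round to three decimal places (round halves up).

0.679

(0,0)B 3/3
(0,1)B 3/4
(0,3)B 0/2
(1,0)B 5/5
(1,1)B 5/7
(1,2)R 3/7
(1,3)R 3/4
(2,0)B 5/5
(2,1)B 6/8
(2,2)R 4/8
(2,3)R 4/5
(3,0)B 4/4
(3,1)B 5/7
(3,2)B 3/7
(3,3)R 3/4
(4,1)B 5/6
(4,2)R 2/6
(5,0)B 1/1
(5,2)B 1/3
(5,3)R 1/2
Sum over 20 individuals: 3/3 + 3/4 + 0/2 + 5/5 + 5/7 + 3/7 + 3/4 + 5/5 + 6/8 + 4/8 + 4/5 + 4/4 + 5/7 + 3/7 + 3/4 + 5/6 + 2/6 + 1/1 + 1/3 + 1/2 = 951/70; mean = 951/70 ÷ 20 = 951/1400 = 0.679285… → 0.679.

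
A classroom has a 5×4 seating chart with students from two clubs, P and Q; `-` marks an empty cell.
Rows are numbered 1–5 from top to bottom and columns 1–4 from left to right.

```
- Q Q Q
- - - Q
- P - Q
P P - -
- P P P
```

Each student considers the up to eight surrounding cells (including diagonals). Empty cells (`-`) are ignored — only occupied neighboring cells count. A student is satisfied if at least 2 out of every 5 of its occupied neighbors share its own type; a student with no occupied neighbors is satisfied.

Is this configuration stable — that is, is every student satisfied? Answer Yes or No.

Row 1: (1,2)Q 1/1 satisfied · (1,3)Q 3/3 satisfied · (1,4)Q 2/2 satisfied
Row 2: (2,4)Q 3/3 satisfied
Row 3: (3,2)P 2/2 satisfied · (3,4)Q 1/1 satisfied
Row 4: (4,1)P 3/3 satisfied · (4,2)P 4/4 satisfied
Row 5: (5,2)P 3/3 satisfied · (5,3)P 3/3 satisfied · (5,4)P 1/1 satisfied
All meet the threshold, so the configuration is stable.

Yes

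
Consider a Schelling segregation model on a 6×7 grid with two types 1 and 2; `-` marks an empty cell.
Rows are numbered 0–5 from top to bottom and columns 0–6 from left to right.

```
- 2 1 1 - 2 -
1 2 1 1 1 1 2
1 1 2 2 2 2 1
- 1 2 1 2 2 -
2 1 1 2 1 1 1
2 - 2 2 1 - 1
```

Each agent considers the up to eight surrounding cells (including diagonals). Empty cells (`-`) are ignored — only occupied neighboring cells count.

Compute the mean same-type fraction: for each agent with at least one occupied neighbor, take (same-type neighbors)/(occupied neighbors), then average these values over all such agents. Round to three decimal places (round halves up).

0.495

(0,1)2 1/4
(0,2)1 3/5
(0,3)1 4/4
(0,5)2 1/3
(1,0)1 2/4
(1,1)2 2/7
(1,2)1 4/8
(1,3)1 4/7
(1,4)1 3/7
(1,5)1 2/6
(1,6)2 2/4
(2,0)1 3/4
(2,1)1 4/7
(2,2)2 3/8
(2,3)2 4/8
(2,4)2 4/8
(2,5)2 4/7
(2,6)1 1/4
(3,1)1 4/7
(3,2)2 3/8
(3,3)1 2/8
(3,4)2 5/8
(3,5)2 3/7
(4,0)2 1/3
(4,1)1 2/6
(4,2)1 3/7
(4,3)2 4/8
(4,4)1 3/7
(4,5)1 4/6
(4,6)1 2/3
(5,0)2 1/2
(5,2)2 2/4
(5,3)2 2/5
(5,4)1 2/4
(5,6)1 2/2
Sum over 35 agents: 1/4 + 3/5 + 4/4 + 1/3 + 2/4 + 2/7 + 4/8 + 4/7 + 3/7 + 2/6 + 2/4 + 3/4 + 4/7 + 3/8 + 4/8 + 4/8 + 4/7 + 1/4 + 4/7 + 3/8 + 2/8 + 5/8 + 3/7 + 1/3 + 2/6 + 3/7 + 4/8 + 3/7 + 4/6 + 2/3 + 1/2 + 2/4 + 2/5 + 2/4 + 2/2 = 2911/168; mean = 2911/168 ÷ 35 = 2911/5880 = 0.495068… → 0.495.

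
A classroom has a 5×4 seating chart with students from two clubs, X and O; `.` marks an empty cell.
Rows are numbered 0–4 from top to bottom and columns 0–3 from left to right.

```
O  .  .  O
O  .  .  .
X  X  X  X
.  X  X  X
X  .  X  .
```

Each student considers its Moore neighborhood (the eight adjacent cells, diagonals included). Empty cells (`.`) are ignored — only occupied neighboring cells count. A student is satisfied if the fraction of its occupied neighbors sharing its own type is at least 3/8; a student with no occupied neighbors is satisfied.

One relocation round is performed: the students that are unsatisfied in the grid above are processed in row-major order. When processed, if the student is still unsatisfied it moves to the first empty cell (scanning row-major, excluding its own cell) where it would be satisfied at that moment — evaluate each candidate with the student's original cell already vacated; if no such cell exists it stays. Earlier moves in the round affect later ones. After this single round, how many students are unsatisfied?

0

Initially unsatisfied (in order): (1,0).
  (1,0) → (0,1).
Resulting grid:
O O . O
. . . .
X X X X
. X X X
X . X .
All satisfied now.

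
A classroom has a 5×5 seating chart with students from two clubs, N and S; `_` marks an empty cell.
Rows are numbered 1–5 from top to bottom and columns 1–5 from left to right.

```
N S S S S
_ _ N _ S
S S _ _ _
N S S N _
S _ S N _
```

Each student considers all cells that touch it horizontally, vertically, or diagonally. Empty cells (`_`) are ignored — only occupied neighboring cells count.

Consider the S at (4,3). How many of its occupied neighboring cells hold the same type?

Occupied neighbors of (4,3): (3,2)=S, (4,2)=S, (4,4)=N, (5,3)=S, (5,4)=N.
Same type (S): 3 of 5.

3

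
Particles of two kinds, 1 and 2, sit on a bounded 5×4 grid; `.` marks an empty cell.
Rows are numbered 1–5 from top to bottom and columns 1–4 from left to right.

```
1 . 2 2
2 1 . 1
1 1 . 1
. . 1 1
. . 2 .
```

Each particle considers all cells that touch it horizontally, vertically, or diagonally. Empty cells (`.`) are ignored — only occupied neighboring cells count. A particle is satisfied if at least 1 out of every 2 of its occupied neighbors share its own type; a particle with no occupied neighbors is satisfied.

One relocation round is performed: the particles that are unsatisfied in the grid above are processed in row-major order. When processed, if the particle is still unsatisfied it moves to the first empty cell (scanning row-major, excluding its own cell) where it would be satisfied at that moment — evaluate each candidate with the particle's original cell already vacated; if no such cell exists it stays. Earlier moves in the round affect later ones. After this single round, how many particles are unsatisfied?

Initially unsatisfied (in order): (1,3), (2,1), (2,4), (5,3).
  (1,3) → (5,1).
  (2,1) → (5,2).
  (2,4): now satisfied by earlier moves; stays.
  (5,3) → (4,1).
Resulting grid:
1 . . 2
. 1 . 1
1 1 . 1
2 . 1 1
2 2 . .
Unsatisfied now: (1,4).

1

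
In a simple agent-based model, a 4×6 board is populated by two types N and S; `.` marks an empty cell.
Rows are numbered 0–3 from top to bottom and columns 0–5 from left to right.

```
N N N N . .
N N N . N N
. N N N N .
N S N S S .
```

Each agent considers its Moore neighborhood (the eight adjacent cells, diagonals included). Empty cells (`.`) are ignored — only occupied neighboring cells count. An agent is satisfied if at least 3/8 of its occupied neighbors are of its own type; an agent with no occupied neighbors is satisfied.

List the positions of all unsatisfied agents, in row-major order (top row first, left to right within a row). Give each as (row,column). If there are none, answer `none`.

Row 0: (0,0)N 3/3 ok · (0,1)N 5/5 ok · (0,2)N 4/4 ok · (0,3)N 3/3 ok
Row 1: (1,0)N 4/4 ok · (1,1)N 7/7 ok · (1,2)N 7/7 ok · (1,4)N 4/4 ok · (1,5)N 2/2 ok
Row 2: (2,1)N 6/7 ok · (2,2)N 5/7 ok · (2,3)N 5/7 ok · (2,4)N 3/5 ok
Row 3: (3,0)N 1/2 ok · (3,1)S 0/4 unhappy · (3,2)N 3/5 ok · (3,3)S 1/5 unhappy · (3,4)S 1/3 unhappy

(3,1), (3,3), (3,4)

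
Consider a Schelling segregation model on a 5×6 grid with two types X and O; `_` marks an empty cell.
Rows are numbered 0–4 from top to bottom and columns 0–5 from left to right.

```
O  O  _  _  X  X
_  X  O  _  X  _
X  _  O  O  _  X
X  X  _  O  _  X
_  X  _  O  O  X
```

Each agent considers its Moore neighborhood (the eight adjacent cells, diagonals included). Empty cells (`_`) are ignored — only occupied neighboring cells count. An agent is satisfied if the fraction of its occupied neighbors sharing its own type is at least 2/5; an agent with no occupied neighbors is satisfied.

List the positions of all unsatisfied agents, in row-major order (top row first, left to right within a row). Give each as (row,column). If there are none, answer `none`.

Row 0: (0,0)O 1/2 ok · (0,1)O 2/3 ok · (0,4)X 2/2 ok · (0,5)X 2/2 ok
Row 1: (1,1)X 1/5 unhappy · (1,2)O 3/4 ok · (1,4)X 3/4 ok
Row 2: (2,0)X 3/3 ok · (2,2)O 3/5 ok · (2,3)O 3/4 ok · (2,5)X 2/2 ok
Row 3: (3,0)X 3/3 ok · (3,1)X 3/4 ok · (3,3)O 4/4 ok · (3,5)X 2/3 ok
Row 4: (4,1)X 2/2 ok · (4,3)O 2/2 ok · (4,4)O 2/4 ok · (4,5)X 1/2 ok

(1,1)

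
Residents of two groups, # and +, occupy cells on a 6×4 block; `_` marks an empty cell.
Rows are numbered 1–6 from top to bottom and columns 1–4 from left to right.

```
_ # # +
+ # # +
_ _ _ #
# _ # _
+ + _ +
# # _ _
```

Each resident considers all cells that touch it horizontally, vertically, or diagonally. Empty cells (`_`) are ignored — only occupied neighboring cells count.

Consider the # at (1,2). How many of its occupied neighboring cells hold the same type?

Occupied neighbors of (1,2): (1,3)=#, (2,1)=+, (2,2)=#, (2,3)=#.
Same type (#): 3 of 4.

3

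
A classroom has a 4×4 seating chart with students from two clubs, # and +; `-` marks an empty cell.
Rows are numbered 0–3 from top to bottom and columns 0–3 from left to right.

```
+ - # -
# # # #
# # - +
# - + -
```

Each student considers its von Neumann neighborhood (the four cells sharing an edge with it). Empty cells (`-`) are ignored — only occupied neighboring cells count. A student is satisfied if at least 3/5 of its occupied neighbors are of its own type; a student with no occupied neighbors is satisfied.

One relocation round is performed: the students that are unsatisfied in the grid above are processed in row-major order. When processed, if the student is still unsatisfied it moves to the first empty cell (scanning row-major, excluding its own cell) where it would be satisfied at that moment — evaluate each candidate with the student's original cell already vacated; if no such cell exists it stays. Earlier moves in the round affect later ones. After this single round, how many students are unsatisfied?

0

Initially unsatisfied (in order): (0,0), (1,3), (2,3).
  (0,0) → (3,3).
  (1,3) → (0,0).
  (2,3): now satisfied by earlier moves; stays.
Resulting grid:
# - # -
# # # -
# # - +
# - + +
All satisfied now.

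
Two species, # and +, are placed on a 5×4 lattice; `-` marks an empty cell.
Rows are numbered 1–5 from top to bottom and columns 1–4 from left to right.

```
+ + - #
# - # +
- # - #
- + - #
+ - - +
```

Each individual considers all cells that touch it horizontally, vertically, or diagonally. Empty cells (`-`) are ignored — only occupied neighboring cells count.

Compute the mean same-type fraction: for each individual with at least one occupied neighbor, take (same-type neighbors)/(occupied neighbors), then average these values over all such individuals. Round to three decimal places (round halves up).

0.467

Row 1: (1,1)+ 1/2 · (1,2)+ 1/3 · (1,4)# 1/2
Row 2: (2,1)# 1/3 · (2,3)# 3/5 · (2,4)+ 0/3
Row 3: (3,2)# 2/3 · (3,4)# 2/3
Row 4: (4,2)+ 1/2 · (4,4)# 1/2
Row 5: (5,1)+ 1/1 · (5,4)+ 0/1
Sum over 12 individuals: 1/2 + 1/3 + 1/2 + 1/3 + 3/5 + 0/3 + 2/3 + 2/3 + 1/2 + 1/2 + 1/1 + 0/1 = 28/5; mean = 28/5 ÷ 12 = 7/15 = 0.466666… → 0.467.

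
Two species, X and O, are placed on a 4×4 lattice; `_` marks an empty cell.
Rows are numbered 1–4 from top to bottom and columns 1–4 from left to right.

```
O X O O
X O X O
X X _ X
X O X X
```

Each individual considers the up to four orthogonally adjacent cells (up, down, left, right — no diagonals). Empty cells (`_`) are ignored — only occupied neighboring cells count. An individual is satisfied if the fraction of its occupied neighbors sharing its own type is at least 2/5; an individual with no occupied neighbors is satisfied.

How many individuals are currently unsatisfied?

9

(1,1)O 0/2 ✗
(1,2)X 0/3 ✗
(1,3)O 1/3 ✗
(1,4)O 2/2 ✓
(2,1)X 1/3 ✗
(2,2)O 0/4 ✗
(2,3)X 0/3 ✗
(2,4)O 1/3 ✗
(3,1)X 3/3 ✓
(3,2)X 1/3 ✗
(3,4)X 1/2 ✓
(4,1)X 1/2 ✓
(4,2)O 0/3 ✗
(4,3)X 1/2 ✓
(4,4)X 2/2 ✓
Unsatisfied: (1,1), (1,2), (1,3), (2,1), (2,2), (2,3), (2,4), (3,2), (4,2) — 9 in total.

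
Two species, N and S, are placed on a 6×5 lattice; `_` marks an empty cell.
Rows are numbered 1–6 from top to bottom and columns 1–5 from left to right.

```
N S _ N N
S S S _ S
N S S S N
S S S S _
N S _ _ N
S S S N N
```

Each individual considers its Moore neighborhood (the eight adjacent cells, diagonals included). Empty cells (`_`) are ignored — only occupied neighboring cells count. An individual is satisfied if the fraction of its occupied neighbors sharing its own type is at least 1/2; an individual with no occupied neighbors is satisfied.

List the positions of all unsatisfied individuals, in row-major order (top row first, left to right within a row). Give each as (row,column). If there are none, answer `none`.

(1,1)N 0/3 unhappy
(1,2)S 3/4 ok
(1,4)N 1/3 unhappy
(1,5)N 1/2 ok
(2,1)S 3/5 ok
(2,2)S 5/7 ok
(2,3)S 5/6 ok
(2,5)S 1/4 unhappy
(3,1)N 0/5 unhappy
(3,2)S 7/8 ok
(3,3)S 7/7 ok
(3,4)S 5/6 ok
(3,5)N 0/3 unhappy
(4,1)S 3/5 ok
(4,2)S 5/7 ok
(4,3)S 6/6 ok
(4,4)S 3/5 ok
(5,1)N 0/5 unhappy
(5,2)S 6/7 ok
(5,5)N 2/3 ok
(6,1)S 2/3 ok
(6,2)S 3/4 ok
(6,3)S 2/3 ok
(6,4)N 2/3 ok
(6,5)N 2/2 ok

(1,1), (1,4), (2,5), (3,1), (3,5), (5,1)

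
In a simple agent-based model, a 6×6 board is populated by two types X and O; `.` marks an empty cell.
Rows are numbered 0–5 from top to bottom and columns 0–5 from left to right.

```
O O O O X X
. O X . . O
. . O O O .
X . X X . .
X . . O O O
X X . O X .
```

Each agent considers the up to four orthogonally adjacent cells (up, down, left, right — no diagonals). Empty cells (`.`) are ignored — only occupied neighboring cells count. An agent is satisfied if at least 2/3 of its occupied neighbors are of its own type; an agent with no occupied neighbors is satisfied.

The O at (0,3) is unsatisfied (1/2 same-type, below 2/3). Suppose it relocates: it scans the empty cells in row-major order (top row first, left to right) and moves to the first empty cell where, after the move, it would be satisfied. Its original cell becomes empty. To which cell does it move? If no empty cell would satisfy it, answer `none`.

Vacating (0,3). Empty cells in order:
  (1,0): 2/2 same-type → satisfied — stop here.

(1,0)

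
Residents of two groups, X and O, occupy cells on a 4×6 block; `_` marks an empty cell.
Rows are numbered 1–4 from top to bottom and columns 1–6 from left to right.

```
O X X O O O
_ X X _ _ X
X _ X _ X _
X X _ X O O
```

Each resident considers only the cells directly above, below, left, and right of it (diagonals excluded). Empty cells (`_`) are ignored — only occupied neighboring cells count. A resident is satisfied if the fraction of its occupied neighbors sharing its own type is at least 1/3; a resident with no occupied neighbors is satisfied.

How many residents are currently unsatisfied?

(1,1)O 0/1 unhappy
(1,2)X 2/3 ok
(1,3)X 2/3 ok
(1,4)O 1/2 ok
(1,5)O 2/2 ok
(1,6)O 1/2 ok
(2,2)X 2/2 ok
(2,3)X 3/3 ok
(2,6)X 0/1 unhappy
(3,1)X 1/1 ok
(3,3)X 1/1 ok
(3,5)X 0/1 unhappy
(4,1)X 2/2 ok
(4,2)X 1/1 ok
(4,4)X 0/1 unhappy
(4,5)O 1/3 ok
(4,6)O 1/1 ok
Unsatisfied: (1,1), (2,6), (3,5), (4,4) — 4 in total.

4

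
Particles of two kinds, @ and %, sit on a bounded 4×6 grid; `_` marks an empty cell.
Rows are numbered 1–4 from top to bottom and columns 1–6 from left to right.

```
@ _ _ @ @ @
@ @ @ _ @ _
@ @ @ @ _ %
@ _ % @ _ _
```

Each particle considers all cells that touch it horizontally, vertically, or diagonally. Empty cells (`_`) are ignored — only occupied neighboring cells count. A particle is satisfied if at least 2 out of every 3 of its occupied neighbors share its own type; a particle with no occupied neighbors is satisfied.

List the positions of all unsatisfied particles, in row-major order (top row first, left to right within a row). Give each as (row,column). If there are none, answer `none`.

(3,6), (4,3)

Row 1: (1,1)@ 2/2 ok · (1,4)@ 3/3 ok · (1,5)@ 3/3 ok · (1,6)@ 2/2 ok
Row 2: (2,1)@ 4/4 ok · (2,2)@ 6/6 ok · (2,3)@ 5/5 ok · (2,5)@ 4/5 ok
Row 3: (3,1)@ 4/4 ok · (3,2)@ 6/7 ok · (3,3)@ 5/6 ok · (3,4)@ 4/5 ok · (3,6)% 0/1 unhappy
Row 4: (4,1)@ 2/2 ok · (4,3)% 0/4 unhappy · (4,4)@ 2/3 ok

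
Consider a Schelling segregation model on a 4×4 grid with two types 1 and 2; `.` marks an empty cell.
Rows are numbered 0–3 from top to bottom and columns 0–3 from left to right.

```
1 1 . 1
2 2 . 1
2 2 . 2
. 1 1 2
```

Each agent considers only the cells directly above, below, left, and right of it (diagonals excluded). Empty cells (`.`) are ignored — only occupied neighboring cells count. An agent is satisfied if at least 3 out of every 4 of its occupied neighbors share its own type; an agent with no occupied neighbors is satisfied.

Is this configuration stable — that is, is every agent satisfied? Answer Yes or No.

Row 0: (0,0)1 1/2 unhappy · (0,1)1 1/2 unhappy · (0,3)1 1/1 ok
Row 1: (1,0)2 2/3 unhappy · (1,1)2 2/3 unhappy · (1,3)1 1/2 unhappy
Row 2: (2,0)2 2/2 ok · (2,1)2 2/3 unhappy · (2,3)2 1/2 unhappy
Row 3: (3,1)1 1/2 unhappy · (3,2)1 1/2 unhappy · (3,3)2 1/2 unhappy
For instance (0,0) has only 1/2 same-type neighbors, below 3/4.

No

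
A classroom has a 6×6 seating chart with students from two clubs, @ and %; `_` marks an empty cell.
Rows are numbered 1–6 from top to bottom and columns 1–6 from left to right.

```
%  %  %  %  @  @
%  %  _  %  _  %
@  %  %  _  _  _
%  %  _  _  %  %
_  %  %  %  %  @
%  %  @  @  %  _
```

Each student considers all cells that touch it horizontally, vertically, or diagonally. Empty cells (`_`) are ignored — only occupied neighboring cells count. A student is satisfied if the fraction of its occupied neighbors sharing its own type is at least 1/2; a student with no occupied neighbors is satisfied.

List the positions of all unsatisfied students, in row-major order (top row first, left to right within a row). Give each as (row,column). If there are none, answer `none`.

(1,5), (2,6), (3,1), (5,6), (6,3), (6,4)

Row 1: (1,1)% 3/3 ok · (1,2)% 4/4 ok · (1,3)% 4/4 ok · (1,4)% 2/3 ok · (1,5)@ 1/4 unhappy · (1,6)@ 1/2 ok
Row 2: (2,1)% 4/5 ok · (2,2)% 6/7 ok · (2,4)% 3/4 ok · (2,6)% 0/2 unhappy
Row 3: (3,1)@ 0/5 unhappy · (3,2)% 5/6 ok · (3,3)% 4/4 ok
Row 4: (4,1)% 3/4 ok · (4,2)% 5/6 ok · (4,5)% 3/4 ok · (4,6)% 2/3 ok
Row 5: (5,2)% 5/6 ok · (5,3)% 4/6 ok · (5,4)% 4/6 ok · (5,5)% 4/6 ok · (5,6)@ 0/4 unhappy
Row 6: (6,1)% 2/2 ok · (6,2)% 3/4 ok · (6,3)@ 1/5 unhappy · (6,4)@ 1/5 unhappy · (6,5)% 2/4 ok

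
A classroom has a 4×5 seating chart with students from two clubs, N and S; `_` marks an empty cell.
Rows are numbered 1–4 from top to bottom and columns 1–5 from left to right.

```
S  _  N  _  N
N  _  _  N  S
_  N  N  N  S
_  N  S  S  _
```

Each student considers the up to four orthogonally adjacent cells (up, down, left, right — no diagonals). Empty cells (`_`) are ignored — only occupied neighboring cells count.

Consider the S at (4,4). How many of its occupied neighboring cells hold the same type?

Occupied neighbors of (4,4): (3,4)=N, (4,3)=S.
Same type (S): 1 of 2.

1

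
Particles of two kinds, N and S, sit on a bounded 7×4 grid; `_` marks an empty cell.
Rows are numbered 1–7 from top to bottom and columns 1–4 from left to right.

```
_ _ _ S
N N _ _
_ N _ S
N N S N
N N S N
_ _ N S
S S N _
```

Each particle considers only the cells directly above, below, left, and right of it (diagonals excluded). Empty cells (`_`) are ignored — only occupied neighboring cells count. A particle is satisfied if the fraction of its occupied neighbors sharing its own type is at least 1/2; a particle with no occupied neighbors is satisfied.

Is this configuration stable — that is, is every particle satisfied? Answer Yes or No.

No

(1,4)S 0/0 satisfied
(2,1)N 1/1 satisfied
(2,2)N 2/2 satisfied
(3,2)N 2/2 satisfied
(3,4)S 0/1 not
(4,1)N 2/2 satisfied
(4,2)N 3/4 satisfied
(4,3)S 1/3 not
(4,4)N 1/3 not
(5,1)N 2/2 satisfied
(5,2)N 2/3 satisfied
(5,3)S 1/4 not
(5,4)N 1/3 not
(6,3)N 1/3 not
(6,4)S 0/2 not
(7,1)S 1/1 satisfied
(7,2)S 1/2 satisfied
(7,3)N 1/2 satisfied
For instance (3,4) has only 0/1 same-type neighbors, below 1/2.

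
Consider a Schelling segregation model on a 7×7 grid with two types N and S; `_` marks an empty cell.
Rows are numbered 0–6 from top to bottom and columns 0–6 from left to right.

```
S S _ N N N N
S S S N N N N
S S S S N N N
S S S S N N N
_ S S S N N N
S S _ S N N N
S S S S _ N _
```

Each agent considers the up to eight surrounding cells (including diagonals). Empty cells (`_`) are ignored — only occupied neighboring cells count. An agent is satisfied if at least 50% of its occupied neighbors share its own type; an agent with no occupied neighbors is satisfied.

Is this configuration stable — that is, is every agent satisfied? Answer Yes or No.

(0,0)S 3/3 satisfied
(0,1)S 4/4 satisfied
(0,3)N 3/4 satisfied
(0,4)N 5/5 satisfied
(0,5)N 5/5 satisfied
(0,6)N 3/3 satisfied
(1,0)S 5/5 satisfied
(1,1)S 7/7 satisfied
(1,2)S 5/7 satisfied
(1,3)N 4/7 satisfied
(1,4)N 7/8 satisfied
(1,5)N 8/8 satisfied
(1,6)N 5/5 satisfied
(2,0)S 5/5 satisfied
(2,1)S 8/8 satisfied
(2,2)S 7/8 satisfied
(2,3)S 4/8 satisfied
(2,4)N 6/8 satisfied
(2,5)N 8/8 satisfied
(2,6)N 5/5 satisfied
(3,0)S 4/4 satisfied
(3,1)S 7/7 satisfied
(3,2)S 8/8 satisfied
(3,3)S 5/8 satisfied
(3,4)N 5/8 satisfied
(3,5)N 8/8 satisfied
(3,6)N 5/5 satisfied
(4,1)S 6/6 satisfied
(4,2)S 7/7 satisfied
(4,3)S 4/7 satisfied
(4,4)N 5/8 satisfied
(4,5)N 8/8 satisfied
(4,6)N 5/5 satisfied
(5,0)S 4/4 satisfied
(5,1)S 6/6 satisfied
(5,3)S 4/6 satisfied
(5,4)N 4/7 satisfied
(5,5)N 6/6 satisfied
(5,6)N 4/4 satisfied
(6,0)S 3/3 satisfied
(6,1)S 4/4 satisfied
(6,2)S 4/4 satisfied
(6,3)S 2/3 satisfied
(6,5)N 3/3 satisfied
All meet the threshold, so the configuration is stable.

Yes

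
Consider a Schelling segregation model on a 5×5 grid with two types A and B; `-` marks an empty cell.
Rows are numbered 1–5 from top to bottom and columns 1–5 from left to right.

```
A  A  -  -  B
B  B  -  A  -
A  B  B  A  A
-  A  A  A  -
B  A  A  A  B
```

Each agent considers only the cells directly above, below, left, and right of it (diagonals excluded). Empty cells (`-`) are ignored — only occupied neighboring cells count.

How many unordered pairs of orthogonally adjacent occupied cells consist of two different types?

9

Scan each occupied cell's neighbors to the right and below so each pair is counted once.
From row 1: 2 unlike of 3 pairs (running 2/3).
From row 2: 1 unlike of 4 pairs (running 3/7).
From row 3: 4 unlike of 7 pairs (running 7/14).
From row 4: 0 unlike of 5 pairs (running 7/19).
From row 5: 2 unlike of 4 pairs (running 9/23).
Total adjacent occupied pairs: 23; unlike-type pairs: 9.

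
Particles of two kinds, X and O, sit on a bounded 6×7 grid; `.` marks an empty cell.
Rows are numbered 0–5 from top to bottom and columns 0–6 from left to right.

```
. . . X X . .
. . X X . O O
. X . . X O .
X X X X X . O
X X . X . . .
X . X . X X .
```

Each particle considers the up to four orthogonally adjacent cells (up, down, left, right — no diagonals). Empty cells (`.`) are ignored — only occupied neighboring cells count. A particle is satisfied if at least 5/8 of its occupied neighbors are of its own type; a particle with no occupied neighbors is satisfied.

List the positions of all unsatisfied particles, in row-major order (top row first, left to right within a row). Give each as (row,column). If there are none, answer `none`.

(0,3)X 2/2 ✓
(0,4)X 1/1 ✓
(1,2)X 1/1 ✓
(1,3)X 2/2 ✓
(1,5)O 2/2 ✓
(1,6)O 1/1 ✓
(2,1)X 1/1 ✓
(2,4)X 1/2 ✗
(2,5)O 1/2 ✗
(3,0)X 2/2 ✓
(3,1)X 4/4 ✓
(3,2)X 2/2 ✓
(3,3)X 3/3 ✓
(3,4)X 2/2 ✓
(3,6)O 0/0 ✓
(4,0)X 3/3 ✓
(4,1)X 2/2 ✓
(4,3)X 1/1 ✓
(5,0)X 1/1 ✓
(5,2)X 0/0 ✓
(5,4)X 1/1 ✓
(5,5)X 1/1 ✓

(2,4), (2,5)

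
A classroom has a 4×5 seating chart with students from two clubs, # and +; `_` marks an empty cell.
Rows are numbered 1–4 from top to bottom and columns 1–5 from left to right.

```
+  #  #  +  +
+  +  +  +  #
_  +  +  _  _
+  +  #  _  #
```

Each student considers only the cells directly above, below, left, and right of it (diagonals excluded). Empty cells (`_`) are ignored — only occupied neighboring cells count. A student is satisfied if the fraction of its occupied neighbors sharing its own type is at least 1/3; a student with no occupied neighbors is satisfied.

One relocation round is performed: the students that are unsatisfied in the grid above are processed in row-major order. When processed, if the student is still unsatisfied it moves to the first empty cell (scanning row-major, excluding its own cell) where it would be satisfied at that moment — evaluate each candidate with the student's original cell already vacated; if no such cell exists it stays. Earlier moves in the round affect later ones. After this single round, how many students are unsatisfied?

0

Initially unsatisfied (in order): (2,5), (4,3).
  (2,5) → (3,5).
  (4,3) → (2,5).
Resulting grid:
+ # # + +
+ + + + #
_ + + _ #
+ + _ _ #
All satisfied now.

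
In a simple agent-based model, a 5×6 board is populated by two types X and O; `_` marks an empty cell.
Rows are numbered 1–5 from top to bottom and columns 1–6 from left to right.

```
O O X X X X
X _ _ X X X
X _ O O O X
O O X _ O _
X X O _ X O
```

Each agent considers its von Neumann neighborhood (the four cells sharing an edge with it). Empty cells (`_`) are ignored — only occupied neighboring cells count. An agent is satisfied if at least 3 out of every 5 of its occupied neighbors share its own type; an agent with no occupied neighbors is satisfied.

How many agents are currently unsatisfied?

Row 1: (1,1)O 1/2 not · (1,2)O 1/2 not · (1,3)X 1/2 not · (1,4)X 3/3 satisfied · (1,5)X 3/3 satisfied · (1,6)X 2/2 satisfied
Row 2: (2,1)X 1/2 not · (2,4)X 2/3 satisfied · (2,5)X 3/4 satisfied · (2,6)X 3/3 satisfied
Row 3: (3,1)X 1/2 not · (3,3)O 1/2 not · (3,4)O 2/3 satisfied · (3,5)O 2/4 not · (3,6)X 1/2 not
Row 4: (4,1)O 1/3 not · (4,2)O 1/3 not · (4,3)X 0/3 not · (4,5)O 1/2 not
Row 5: (5,1)X 1/2 not · (5,2)X 1/3 not · (5,3)O 0/2 not · (5,5)X 0/2 not · (5,6)O 0/1 not
Unsatisfied: (1,1), (1,2), (1,3), (2,1), (3,1), (3,3), (3,5), (3,6), (4,1), (4,2), (4,3), (4,5), (5,1), (5,2), (5,3), (5,5), (5,6) — 17 in total.

17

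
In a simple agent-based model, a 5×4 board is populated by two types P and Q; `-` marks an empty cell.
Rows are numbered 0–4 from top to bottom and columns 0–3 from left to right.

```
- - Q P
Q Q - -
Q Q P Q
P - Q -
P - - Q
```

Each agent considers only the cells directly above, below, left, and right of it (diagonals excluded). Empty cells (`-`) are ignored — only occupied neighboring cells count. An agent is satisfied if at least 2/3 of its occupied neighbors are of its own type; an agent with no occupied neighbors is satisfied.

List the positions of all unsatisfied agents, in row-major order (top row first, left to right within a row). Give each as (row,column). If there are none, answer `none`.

Row 0: (0,2)Q 0/1 unhappy · (0,3)P 0/1 unhappy
Row 1: (1,0)Q 2/2 ok · (1,1)Q 2/2 ok
Row 2: (2,0)Q 2/3 ok · (2,1)Q 2/3 ok · (2,2)P 0/3 unhappy · (2,3)Q 0/1 unhappy
Row 3: (3,0)P 1/2 unhappy · (3,2)Q 0/1 unhappy
Row 4: (4,0)P 1/1 ok · (4,3)Q 0/0 ok

(0,2), (0,3), (2,2), (2,3), (3,0), (3,2)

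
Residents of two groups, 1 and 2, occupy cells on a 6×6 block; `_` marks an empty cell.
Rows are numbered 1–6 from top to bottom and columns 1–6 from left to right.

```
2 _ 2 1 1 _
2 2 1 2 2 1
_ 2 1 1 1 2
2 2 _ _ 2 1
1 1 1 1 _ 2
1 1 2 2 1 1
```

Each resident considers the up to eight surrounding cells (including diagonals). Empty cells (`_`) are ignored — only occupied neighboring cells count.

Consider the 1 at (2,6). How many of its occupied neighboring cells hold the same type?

Occupied neighbors of (2,6): (1,5)=1, (2,5)=2, (3,5)=1, (3,6)=2.
Same type (1): 2 of 4.

2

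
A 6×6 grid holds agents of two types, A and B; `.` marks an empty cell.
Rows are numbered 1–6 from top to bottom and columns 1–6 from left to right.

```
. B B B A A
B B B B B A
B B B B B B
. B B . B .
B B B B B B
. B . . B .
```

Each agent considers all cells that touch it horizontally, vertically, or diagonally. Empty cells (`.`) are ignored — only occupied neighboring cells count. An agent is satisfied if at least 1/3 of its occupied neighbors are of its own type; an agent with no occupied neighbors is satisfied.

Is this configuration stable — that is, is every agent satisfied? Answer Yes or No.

Yes

(1,2)B 4/4 ok
(1,3)B 5/5 ok
(1,4)B 4/5 ok
(1,5)A 2/5 ok
(1,6)A 2/3 ok
(2,1)B 4/4 ok
(2,2)B 7/7 ok
(2,3)B 8/8 ok
(2,4)B 7/8 ok
(2,5)B 5/8 ok
(2,6)A 2/5 ok
(3,1)B 4/4 ok
(3,2)B 7/7 ok
(3,3)B 7/7 ok
(3,4)B 7/7 ok
(3,5)B 5/6 ok
(3,6)B 3/4 ok
(4,2)B 7/7 ok
(4,3)B 7/7 ok
(4,5)B 6/6 ok
(5,1)B 3/3 ok
(5,2)B 5/5 ok
(5,3)B 5/5 ok
(5,4)B 5/5 ok
(5,5)B 4/4 ok
(5,6)B 3/3 ok
(6,2)B 3/3 ok
(6,5)B 3/3 ok
All meet the threshold, so the configuration is stable.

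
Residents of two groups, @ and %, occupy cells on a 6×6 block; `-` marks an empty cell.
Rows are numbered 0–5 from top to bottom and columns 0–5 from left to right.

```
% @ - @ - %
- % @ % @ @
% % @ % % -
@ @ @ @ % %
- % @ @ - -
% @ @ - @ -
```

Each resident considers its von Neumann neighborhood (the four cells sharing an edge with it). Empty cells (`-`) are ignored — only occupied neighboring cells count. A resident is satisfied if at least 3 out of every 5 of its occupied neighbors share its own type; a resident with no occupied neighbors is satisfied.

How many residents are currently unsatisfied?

19

(0,0)% 0/1 ✗
(0,1)@ 0/2 ✗
(0,3)@ 0/1 ✗
(0,5)% 0/1 ✗
(1,1)% 1/3 ✗
(1,2)@ 1/3 ✗
(1,3)% 1/4 ✗
(1,4)@ 1/3 ✗
(1,5)@ 1/2 ✗
(2,0)% 1/2 ✗
(2,1)% 2/4 ✗
(2,2)@ 2/4 ✗
(2,3)% 2/4 ✗
(2,4)% 2/3 ✓
(3,0)@ 1/2 ✗
(3,1)@ 2/4 ✗
(3,2)@ 4/4 ✓
(3,3)@ 2/4 ✗
(3,4)% 2/3 ✓
(3,5)% 1/1 ✓
(4,1)% 0/3 ✗
(4,2)@ 3/4 ✓
(4,3)@ 2/2 ✓
(5,0)% 0/1 ✗
(5,1)@ 1/3 ✗
(5,2)@ 2/2 ✓
(5,4)@ 0/0 ✓
Unsatisfied: (0,0), (0,1), (0,3), (0,5), (1,1), (1,2), (1,3), (1,4), (1,5), (2,0), (2,1), (2,2), (2,3), (3,0), (3,1), (3,3), (4,1), (5,0), (5,1) — 19 in total.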